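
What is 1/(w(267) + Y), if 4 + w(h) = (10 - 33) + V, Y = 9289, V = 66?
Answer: 1/9328 ≈ 0.00010720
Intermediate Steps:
w(h) = 39 (w(h) = -4 + ((10 - 33) + 66) = -4 + (-23 + 66) = -4 + 43 = 39)
1/(w(267) + Y) = 1/(39 + 9289) = 1/9328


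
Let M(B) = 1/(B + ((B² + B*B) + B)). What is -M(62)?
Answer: -1/7812 ≈ -0.00012801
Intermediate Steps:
M(B) = 1/(2*B + 2*B²) (M(B) = 1/(B + ((B² + B²) + B)) = 1/(B + (2*B² + B)) = 1/(B + (B + 2*B²)) = 1/(2*B + 2*B²))
-M(62) = -1/(2*62*(1 + 62)) = -1/(2*62*63) = -1*1/7812 = -1/7812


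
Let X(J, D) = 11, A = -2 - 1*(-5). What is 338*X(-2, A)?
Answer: 3718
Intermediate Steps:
A = 3 (A = -2 + 5 = 3)
338*X(-2, A) = 338*11 = 3718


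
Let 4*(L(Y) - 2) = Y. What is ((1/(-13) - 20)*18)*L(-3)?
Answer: -11745/26 ≈ -451.73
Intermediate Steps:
L(Y) = 2 + Y/4
((1/(-13) - 20)*18)*L(-3) = ((1/(-13) - 20)*18)*(2 + (¼)*(-3)) = ((-1/13 - 20)*18)*(2 - ¾) = -261/13*18*(5/4) = -4698/13*5/4 = -11745/26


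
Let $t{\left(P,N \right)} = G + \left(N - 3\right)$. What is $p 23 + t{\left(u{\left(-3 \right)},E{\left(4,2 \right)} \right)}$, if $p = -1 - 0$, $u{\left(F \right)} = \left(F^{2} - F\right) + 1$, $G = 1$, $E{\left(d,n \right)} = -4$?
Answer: $-29$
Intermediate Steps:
$u{\left(F \right)} = 1 + F^{2} - F$
$p = -1$ ($p = -1 + 0 = -1$)
$t{\left(P,N \right)} = -2 + N$ ($t{\left(P,N \right)} = 1 + \left(N - 3\right) = 1 + \left(-3 + N\right) = -2 + N$)
$p 23 + t{\left(u{\left(-3 \right)},E{\left(4,2 \right)} \right)} = \left(-1\right) 23 - 6 = -23 - 6 = -29$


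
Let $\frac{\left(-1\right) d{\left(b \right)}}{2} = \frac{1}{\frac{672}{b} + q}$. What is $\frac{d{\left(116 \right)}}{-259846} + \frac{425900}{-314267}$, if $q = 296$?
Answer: $- \frac{484284959172657}{357348636131632} \approx -1.3552$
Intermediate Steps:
$d{\left(b \right)} = - \frac{2}{296 + \frac{672}{b}}$ ($d{\left(b \right)} = - \frac{2}{\frac{672}{b} + 296} = - \frac{2}{296 + \frac{672}{b}}$)
$\frac{d{\left(116 \right)}}{-259846} + \frac{425900}{-314267} = \frac{\left(-1\right) 116 \frac{1}{336 + 148 \cdot 116}}{-259846} + \frac{425900}{-314267} = \left(-1\right) 116 \frac{1}{336 + 17168} \left(- \frac{1}{259846}\right) + 425900 \left(- \frac{1}{314267}\right) = \left(-1\right) 116 \cdot \frac{1}{17504} \left(- \frac{1}{259846}\right) - \frac{425900}{314267} = \left(- \frac{29}{4376}\right) \left(- \frac{1}{259846}\right) - \frac{425900}{314267} = \frac{29}{1137086096} - \frac{425900}{314267} = - \frac{484284959172657}{357348636131632}$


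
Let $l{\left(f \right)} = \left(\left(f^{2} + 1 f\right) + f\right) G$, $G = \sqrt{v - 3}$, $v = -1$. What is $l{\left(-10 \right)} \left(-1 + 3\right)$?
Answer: $320 i \approx 320.0 i$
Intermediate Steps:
$G = 2 i$ ($G = \sqrt{-1 - 3} = \sqrt{-4} = 2 i \approx 2.0 i$)
$l{\left(f \right)} = 2 i \left(f^{2} + 2 f\right)$ ($l{\left(f \right)} = \left(\left(f^{2} + 1 f\right) + f\right) 2 i = \left(\left(f^{2} + f\right) + f\right) 2 i = \left(\left(f + f^{2}\right) + f\right) 2 i = \left(f^{2} + 2 f\right) 2 i = 2 i \left(f^{2} + 2 f\right)$)
$l{\left(-10 \right)} \left(-1 + 3\right) = 2 i \left(-10\right) \left(2 - 10\right) \left(-1 + 3\right) = 2 i \left(-10\right) \left(-8\right) 2 = 160 i 2 = 320 i$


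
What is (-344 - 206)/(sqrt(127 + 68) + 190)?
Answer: -20900/7181 + 110*sqrt(195)/7181 ≈ -2.6966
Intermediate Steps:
(-344 - 206)/(sqrt(127 + 68) + 190) = -550/(sqrt(195) + 190) = -550/(190 + sqrt(195))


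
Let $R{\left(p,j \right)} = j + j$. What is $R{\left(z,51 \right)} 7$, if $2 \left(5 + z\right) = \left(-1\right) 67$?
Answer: $714$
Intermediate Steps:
$z = - \frac{77}{2}$ ($z = -5 + \frac{\left(-1\right) 67}{2} = -5 + \frac{1}{2} \left(-67\right) = -5 - \frac{67}{2} = - \frac{77}{2} \approx -38.5$)
$R{\left(p,j \right)} = 2 j$
$R{\left(z,51 \right)} 7 = 2 \cdot 51 \cdot 7 = 102 \cdot 7 = 714$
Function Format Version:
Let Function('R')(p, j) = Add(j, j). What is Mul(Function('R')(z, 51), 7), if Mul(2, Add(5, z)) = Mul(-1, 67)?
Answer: 714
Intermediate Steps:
z = Rational(-77, 2) (z = Add(-5, Mul(Rational(1, 2), Mul(-1, 67))) = Add(-5, Mul(Rational(1, 2), -67)) = Add(-5, Rational(-67, 2)) = Rational(-77, 2) ≈ -38.500)
Function('R')(p, j) = Mul(2, j)
Mul(Function('R')(z, 51), 7) = Mul(Mul(2, 51), 7) = Mul(102, 7) = 714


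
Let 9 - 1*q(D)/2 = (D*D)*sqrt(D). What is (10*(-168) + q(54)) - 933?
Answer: -2595 - 17496*sqrt(6) ≈ -45451.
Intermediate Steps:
q(D) = 18 - 2*D**(5/2) (q(D) = 18 - 2*D*D*sqrt(D) = 18 - 2*D**2*sqrt(D) = 18 - 2*D**(5/2))
(10*(-168) + q(54)) - 933 = (10*(-168) + (18 - 17496*sqrt(6))) - 933 = (-1680 + (18 - 17496*sqrt(6))) - 933 = (-1662 - 17496*sqrt(6)) - 933 = -2595 - 17496*sqrt(6)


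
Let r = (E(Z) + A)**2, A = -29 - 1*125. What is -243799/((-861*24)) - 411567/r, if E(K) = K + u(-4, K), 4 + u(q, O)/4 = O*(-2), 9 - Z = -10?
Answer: 1542035767/210793464 ≈ 7.3154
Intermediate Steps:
Z = 19 (Z = 9 - 1*(-10) = 9 + 10 = 19)
u(q, O) = -16 - 8*O (u(q, O) = -16 + 4*(O*(-2)) = -16 + 4*(-2*O) = -16 - 8*O)
E(K) = -16 - 7*K (E(K) = K + (-16 - 8*K) = -16 - 7*K)
A = -154 (A = -29 - 125 = -154)
r = 91809 (r = ((-16 - 7*19) - 154)**2 = ((-16 - 133) - 154)**2 = (-149 - 154)**2 = (-303)**2 = 91809)
-243799/((-861*24)) - 411567/r = -243799/((-861*24)) - 411567/91809 = -243799/(-20664) - 411567*1/91809 = -243799*(-1/20664) - 137189/30603 = 243799/20664 - 137189/30603 = 1542035767/210793464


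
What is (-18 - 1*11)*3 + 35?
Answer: -52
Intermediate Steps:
(-18 - 1*11)*3 + 35 = (-18 - 11)*3 + 35 = -29*3 + 35 = -87 + 35 = -52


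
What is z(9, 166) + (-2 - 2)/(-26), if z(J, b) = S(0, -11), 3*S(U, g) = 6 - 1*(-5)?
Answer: 149/39 ≈ 3.8205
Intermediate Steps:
S(U, g) = 11/3 (S(U, g) = (6 - 1*(-5))/3 = (6 + 5)/3 = (⅓)*11 = 11/3)
z(J, b) = 11/3
z(9, 166) + (-2 - 2)/(-26) = 11/3 + (-2 - 2)/(-26) = 11/3 - 4*(-1/26) = 11/3 + 2/13 = 149/39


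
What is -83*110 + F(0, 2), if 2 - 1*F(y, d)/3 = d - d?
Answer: -9124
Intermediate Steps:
F(y, d) = 6 (F(y, d) = 6 - 3*(d - d) = 6 - 3*0 = 6 + 0 = 6)
-83*110 + F(0, 2) = -83*110 + 6 = -9130 + 6 = -9124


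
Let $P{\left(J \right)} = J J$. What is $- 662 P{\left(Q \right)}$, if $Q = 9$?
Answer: $-53622$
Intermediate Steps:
$P{\left(J \right)} = J^{2}$
$- 662 P{\left(Q \right)} = - 662 \cdot 9^{2} = \left(-662\right) 81 = -53622$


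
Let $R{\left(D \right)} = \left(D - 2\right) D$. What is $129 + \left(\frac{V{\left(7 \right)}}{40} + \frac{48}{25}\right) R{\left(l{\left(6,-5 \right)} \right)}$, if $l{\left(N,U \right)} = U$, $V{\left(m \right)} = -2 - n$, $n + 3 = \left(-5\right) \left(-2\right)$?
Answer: $\frac{7533}{40} \approx 188.32$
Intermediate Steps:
$n = 7$ ($n = -3 - -10 = -3 + 10 = 7$)
$V{\left(m \right)} = -9$ ($V{\left(m \right)} = -2 - 7 = -9$)
$R{\left(D \right)} = D \left(-2 + D\right)$ ($R{\left(D \right)} = \left(-2 + D\right) D = D \left(-2 + D\right)$)
$129 + \left(\frac{V{\left(7 \right)}}{40} + \frac{48}{25}\right) R{\left(l{\left(6,-5 \right)} \right)} = 129 + \left(- \frac{9}{40} + \frac{48}{25}\right) \left(- 5 \left(-2 - 5\right)\right) = 129 + \left(\left(-9\right) \frac{1}{40} + 48 \cdot \frac{1}{25}\right) \left(\left(-5\right) \left(-7\right)\right) = 129 + \left(- \frac{9}{40} + \frac{48}{25}\right) 35 = 129 + \frac{339}{200} \cdot 35 = 129 + \frac{2373}{40} = \frac{7533}{40}$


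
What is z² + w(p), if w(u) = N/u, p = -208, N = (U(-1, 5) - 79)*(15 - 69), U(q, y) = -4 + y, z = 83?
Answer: 27475/4 ≈ 6868.8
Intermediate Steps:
N = 4212 (N = ((-4 + 5) - 79)*(15 - 69) = (1 - 79)*(-54) = -78*(-54) = 4212)
w(u) = 4212/u
z² + w(p) = 83² + 4212/(-208) = 6889 + 4212*(-1/208) = 6889 - 81/4 = 27475/4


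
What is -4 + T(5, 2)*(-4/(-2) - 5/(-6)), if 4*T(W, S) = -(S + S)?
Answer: -41/6 ≈ -6.8333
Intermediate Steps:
T(W, S) = -S/2 (T(W, S) = (-(S + S))/4 = (-2*S)/4 = -S/2)
-4 + T(5, 2)*(-4/(-2) - 5/(-6)) = -4 + (-1/2*2)*(-4/(-2) - 5/(-6)) = -4 - (-4*(-1/2) - 5*(-1/6)) = -4 - (2 + 5/6) = -4 - 1*17/6 = -4 - 17/6 = -41/6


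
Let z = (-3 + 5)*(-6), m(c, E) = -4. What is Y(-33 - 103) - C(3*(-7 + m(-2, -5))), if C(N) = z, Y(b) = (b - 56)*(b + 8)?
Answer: 24588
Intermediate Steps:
Y(b) = (-56 + b)*(8 + b)
z = -12 (z = 2*(-6) = -12)
C(N) = -12
Y(-33 - 103) - C(3*(-7 + m(-2, -5))) = (-448 + (-33 - 103)² - 48*(-33 - 103)) - 1*(-12) = (-448 + (-136)² - 48*(-136)) + 12 = (-448 + 18496 + 6528) + 12 = 24576 + 12 = 24588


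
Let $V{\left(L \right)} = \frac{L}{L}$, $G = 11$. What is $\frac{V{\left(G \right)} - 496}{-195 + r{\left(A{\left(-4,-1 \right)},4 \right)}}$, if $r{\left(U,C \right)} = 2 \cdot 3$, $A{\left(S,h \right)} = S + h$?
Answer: $\frac{55}{21} \approx 2.619$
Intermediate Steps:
$r{\left(U,C \right)} = 6$
$V{\left(L \right)} = 1$
$\frac{V{\left(G \right)} - 496}{-195 + r{\left(A{\left(-4,-1 \right)},4 \right)}} = \frac{1 - 496}{-195 + 6} = - \frac{495}{-189} = \left(-495\right) \left(- \frac{1}{189}\right) = \frac{55}{21}$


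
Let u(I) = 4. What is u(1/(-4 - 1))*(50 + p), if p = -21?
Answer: 116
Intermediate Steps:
u(1/(-4 - 1))*(50 + p) = 4*(50 - 21) = 4*29 = 116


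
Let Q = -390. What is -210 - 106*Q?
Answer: 41130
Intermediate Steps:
-210 - 106*Q = -210 - 106*(-390) = -210 + 41340 = 41130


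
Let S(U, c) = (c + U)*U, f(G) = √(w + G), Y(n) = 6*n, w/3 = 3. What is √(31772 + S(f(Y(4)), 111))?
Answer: √(31805 + 111*√33) ≈ 180.12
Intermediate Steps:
w = 9 (w = 3*3 = 9)
f(G) = √(9 + G)
S(U, c) = U*(U + c) (S(U, c) = (U + c)*U = U*(U + c))
√(31772 + S(f(Y(4)), 111)) = √(31772 + √(9 + 6*4)*(√(9 + 6*4) + 111)) = √(31772 + √(9 + 24)*(√(9 + 24) + 111)) = √(31772 + √33*(√33 + 111)) = √(31772 + √33*(111 + √33))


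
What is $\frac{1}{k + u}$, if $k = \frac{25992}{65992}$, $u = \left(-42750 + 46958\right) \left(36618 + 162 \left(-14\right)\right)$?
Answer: $\frac{8249}{1192350058449} \approx 6.9183 \cdot 10^{-9}$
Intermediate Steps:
$u = 144544800$ ($u = 4208 \left(36618 - 2268\right) = 4208 \cdot 34350 = 144544800$)
$k = \frac{3249}{8249}$ ($k = 25992 \cdot \frac{1}{65992} = \frac{3249}{8249} \approx 0.39387$)
$\frac{1}{k + u} = \frac{1}{\frac{3249}{8249} + 144544800} = \frac{1}{\frac{1192350058449}{8249}} = \frac{8249}{1192350058449}$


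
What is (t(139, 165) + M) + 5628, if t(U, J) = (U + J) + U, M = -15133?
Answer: -9062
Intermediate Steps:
t(U, J) = J + 2*U (t(U, J) = (J + U) + U = J + 2*U)
(t(139, 165) + M) + 5628 = ((165 + 2*139) - 15133) + 5628 = ((165 + 278) - 15133) + 5628 = (443 - 15133) + 5628 = -14690 + 5628 = -9062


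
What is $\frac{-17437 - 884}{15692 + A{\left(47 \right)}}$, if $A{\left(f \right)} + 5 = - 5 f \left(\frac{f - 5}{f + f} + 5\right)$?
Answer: $- \frac{18321}{14407} \approx -1.2717$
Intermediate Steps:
$A{\left(f \right)} = -5 - 5 f \left(5 + \frac{-5 + f}{2 f}\right)$ ($A{\left(f \right)} = -5 + - 5 f \left(\frac{f - 5}{f + f} + 5\right) = -5 + - 5 f \left(\frac{-5 + f}{2 f} + 5\right) = -5 + - 5 f \left(5 + \frac{-5 + f}{2 f}\right) = -5 - 5 f \left(5 + \frac{-5 + f}{2 f}\right)$)
$\frac{-17437 - 884}{15692 + A{\left(47 \right)}} = \frac{-17437 - 884}{15692 + \left(\frac{15}{2} - \frac{2585}{2}\right)} = - \frac{18321}{15692 + \left(\frac{15}{2} - \frac{2585}{2}\right)} = - \frac{18321}{15692 - 1285} = - \frac{18321}{14407}$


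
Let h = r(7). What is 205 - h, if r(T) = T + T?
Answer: 191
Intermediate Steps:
r(T) = 2*T
h = 14 (h = 2*7 = 14)
205 - h = 205 - 1*14 = 205 - 14 = 191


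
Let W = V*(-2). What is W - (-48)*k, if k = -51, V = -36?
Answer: -2376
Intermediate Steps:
W = 72 (W = -36*(-2) = 72)
W - (-48)*k = 72 - (-48)*(-51) = 72 - 1*2448 = 72 - 2448 = -2376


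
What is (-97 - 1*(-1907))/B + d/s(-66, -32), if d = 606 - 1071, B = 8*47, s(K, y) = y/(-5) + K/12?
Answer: -288685/564 ≈ -511.85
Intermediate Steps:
s(K, y) = -y/5 + K/12 (s(K, y) = y*(-1/5) + K*(1/12) = -y/5 + K/12)
B = 376
d = -465
(-97 - 1*(-1907))/B + d/s(-66, -32) = (-97 - 1*(-1907))/376 - 465/(-1/5*(-32) + (1/12)*(-66)) = (-97 + 1907)*(1/376) - 465/(32/5 - 11/2) = 1810*(1/376) - 465/9/10 = 905/188 - 465*10/9 = 905/188 - 1550/3 = -288685/564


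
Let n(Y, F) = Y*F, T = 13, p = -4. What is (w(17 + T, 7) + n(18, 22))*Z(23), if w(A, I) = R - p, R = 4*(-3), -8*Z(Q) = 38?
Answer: -1843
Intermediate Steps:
Z(Q) = -19/4 (Z(Q) = -1/8*38 = -19/4)
R = -12
w(A, I) = -8 (w(A, I) = -12 - 1*(-4) = -12 + 4 = -8)
n(Y, F) = F*Y
(w(17 + T, 7) + n(18, 22))*Z(23) = (-8 + 22*18)*(-19/4) = (-8 + 396)*(-19/4) = 388*(-19/4) = -1843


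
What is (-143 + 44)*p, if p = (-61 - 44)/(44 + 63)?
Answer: 10395/107 ≈ 97.150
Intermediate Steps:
p = -105/107 ≈ -0.98131
(-143 + 44)*p = (-143 + 44)*(-105/107) = -99*(-105/107) = 10395/107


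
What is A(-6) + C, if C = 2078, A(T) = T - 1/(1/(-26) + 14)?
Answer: 752110/363 ≈ 2071.9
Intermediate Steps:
A(T) = -26/363 + T (A(T) = T - 1/(-1/26 + 14) = T - 1/363/26 = T - 1*26/363 = T - 26/363 = -26/363 + T)
A(-6) + C = (-26/363 - 6) + 2078 = -2204/363 + 2078 = 752110/363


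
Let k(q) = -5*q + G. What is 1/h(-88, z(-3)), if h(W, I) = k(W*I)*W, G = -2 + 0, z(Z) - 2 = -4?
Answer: 1/77616 ≈ 1.2884e-5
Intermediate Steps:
z(Z) = -2 (z(Z) = 2 - 4 = -2)
G = -2
k(q) = -2 - 5*q (k(q) = -5*q - 2 = -2 - 5*q)
h(W, I) = W*(-2 - 5*I*W) (h(W, I) = (-2 - 5*W*I)*W = (-2 - 5*I*W)*W = W*(-2 - 5*I*W))
1/h(-88, z(-3)) = 1/(-1*(-88)*(2 + 5*(-2)*(-88))) = 1/(-1*(-88)*(2 + 880)) = 1/(-1*(-88)*882) = 1/77616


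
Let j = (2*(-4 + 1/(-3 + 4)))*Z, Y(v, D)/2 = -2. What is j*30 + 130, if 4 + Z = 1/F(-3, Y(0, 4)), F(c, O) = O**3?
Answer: 13645/16 ≈ 852.81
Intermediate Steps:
Y(v, D) = -4 (Y(v, D) = 2*(-2) = -4)
Z = -257/64 (Z = -4 + 1/((-4)**3) = -4 + 1/(-64) = -4 - 1/64 = -257/64 ≈ -4.0156)
j = 771/32 (j = (2*(-4 + 1/(-3 + 4)))*(-257/64) = (2*(-4 + 1/1))*(-257/64) = (2*(-4 + 1))*(-257/64) = (2*(-3))*(-257/64) = -6*(-257/64) = 771/32 ≈ 24.094)
j*30 + 130 = (771/32)*30 + 130 = 11565/16 + 130 = 13645/16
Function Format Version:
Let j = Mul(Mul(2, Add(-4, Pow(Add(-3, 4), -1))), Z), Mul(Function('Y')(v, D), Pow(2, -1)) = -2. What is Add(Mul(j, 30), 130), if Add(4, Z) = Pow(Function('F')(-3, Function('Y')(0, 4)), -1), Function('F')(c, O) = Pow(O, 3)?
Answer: Rational(13645, 16) ≈ 852.81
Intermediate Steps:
Function('Y')(v, D) = -4 (Function('Y')(v, D) = Mul(2, -2) = -4)
Z = Rational(-257, 64) (Z = Add(-4, Pow(Pow(-4, 3), -1)) = Add(-4, Pow(-64, -1)) = Add(-4, Rational(-1, 64)) = Rational(-257, 64) ≈ -4.0156)
j = Rational(771, 32) (j = Mul(Mul(2, Add(-4, Pow(Add(-3, 4), -1))), Rational(-257, 64)) = Mul(Mul(2, Add(-4, Pow(1, -1))), Rational(-257, 64)) = Mul(Mul(2, Add(-4, 1)), Rational(-257, 64)) = Mul(Mul(2, -3), Rational(-257, 64)) = Mul(-6, Rational(-257, 64)) = Rational(771, 32) ≈ 24.094)
Add(Mul(j, 30), 130) = Add(Mul(Rational(771, 32), 30), 130) = Add(Rational(11565, 16), 130) = Rational(13645, 16)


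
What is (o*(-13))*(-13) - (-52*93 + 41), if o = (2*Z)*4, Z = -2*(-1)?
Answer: 7499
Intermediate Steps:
Z = 2
o = 16 (o = (2*2)*4 = 4*4 = 16)
(o*(-13))*(-13) - (-52*93 + 41) = (16*(-13))*(-13) - (-52*93 + 41) = -208*(-13) - (-4836 + 41) = 2704 - 1*(-4795) = 2704 + 4795 = 7499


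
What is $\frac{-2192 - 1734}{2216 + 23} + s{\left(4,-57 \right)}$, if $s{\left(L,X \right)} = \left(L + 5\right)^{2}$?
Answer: $\frac{177433}{2239} \approx 79.247$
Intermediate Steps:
$s{\left(L,X \right)} = \left(5 + L\right)^{2}$
$\frac{-2192 - 1734}{2216 + 23} + s{\left(4,-57 \right)} = \frac{-2192 - 1734}{2216 + 23} + \left(5 + 4\right)^{2} = - \frac{3926}{2239} + 9^{2} = \left(-3926\right) \frac{1}{2239} + 81 = - \frac{3926}{2239} + 81 = \frac{177433}{2239}$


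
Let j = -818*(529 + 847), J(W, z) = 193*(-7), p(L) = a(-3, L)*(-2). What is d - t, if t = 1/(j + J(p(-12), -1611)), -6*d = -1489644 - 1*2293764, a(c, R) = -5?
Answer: 710599059993/1126919 ≈ 6.3057e+5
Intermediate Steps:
p(L) = 10 (p(L) = -5*(-2) = 10)
d = 630568 (d = -(-1489644 - 1*2293764)/6 = -(-1489644 - 2293764)/6 = -1/6*(-3783408) = 630568)
J(W, z) = -1351
j = -1125568 (j = -818*1376 = -1125568)
t = -1/1126919 (t = 1/(-1125568 - 1351) = 1/(-1126919) = -1/1126919 ≈ -8.8737e-7)
d - t = 630568 - 1*(-1/1126919) = 630568 + 1/1126919 = 710599059993/1126919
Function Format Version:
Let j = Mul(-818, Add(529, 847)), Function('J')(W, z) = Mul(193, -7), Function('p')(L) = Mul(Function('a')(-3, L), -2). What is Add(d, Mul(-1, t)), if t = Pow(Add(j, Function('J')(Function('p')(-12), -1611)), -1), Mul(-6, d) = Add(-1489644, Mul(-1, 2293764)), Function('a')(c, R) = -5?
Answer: Rational(710599059993, 1126919) ≈ 6.3057e+5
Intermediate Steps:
Function('p')(L) = 10 (Function('p')(L) = Mul(-5, -2) = 10)
d = 630568 (d = Mul(Rational(-1, 6), Add(-1489644, Mul(-1, 2293764))) = Mul(Rational(-1, 6), Add(-1489644, -2293764)) = Mul(Rational(-1, 6), -3783408) = 630568)
Function('J')(W, z) = -1351
j = -1125568 (j = Mul(-818, 1376) = -1125568)
t = Rational(-1, 1126919) (t = Pow(Add(-1125568, -1351), -1) = Pow(-1126919, -1) = Rational(-1, 1126919) ≈ -8.8737e-7)
Add(d, Mul(-1, t)) = Add(630568, Mul(-1, Rational(-1, 1126919))) = Add(630568, Rational(1, 1126919)) = Rational(710599059993, 1126919)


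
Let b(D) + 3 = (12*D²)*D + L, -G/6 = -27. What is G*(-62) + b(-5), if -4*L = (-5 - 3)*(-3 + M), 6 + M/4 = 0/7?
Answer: -11601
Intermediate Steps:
G = 162 (G = -6*(-27) = 162)
M = -24 (M = -24 + 4*(0/7) = -24 + 4*(0*(⅐)) = -24 + 4*0 = -24 + 0 = -24)
L = -54 (L = -(-5 - 3)*(-3 - 24)/4 = -(-2)*(-27) = -¼*216 = -54)
b(D) = -57 + 12*D³ (b(D) = -3 + ((12*D²)*D - 54) = -3 + (12*D³ - 54) = -3 + (-54 + 12*D³) = -57 + 12*D³)
G*(-62) + b(-5) = 162*(-62) + (-57 + 12*(-5)³) = -10044 + (-57 + 12*(-125)) = -10044 + (-57 - 1500) = -10044 - 1557 = -11601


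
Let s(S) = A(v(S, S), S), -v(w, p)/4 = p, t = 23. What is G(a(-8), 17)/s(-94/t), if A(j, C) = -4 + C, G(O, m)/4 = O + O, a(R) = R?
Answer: 736/93 ≈ 7.9140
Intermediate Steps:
v(w, p) = -4*p
G(O, m) = 8*O (G(O, m) = 4*(O + O) = 4*(2*O) = 8*O)
s(S) = -4 + S
G(a(-8), 17)/s(-94/t) = (8*(-8))/(-4 - 94/23) = -64/(-4 - 94*1/23) = -64/(-4 - 94/23) = -64/(-186/23) = -64*(-23/186) = 736/93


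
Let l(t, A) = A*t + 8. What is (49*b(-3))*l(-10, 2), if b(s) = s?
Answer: 1764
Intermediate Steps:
l(t, A) = 8 + A*t
(49*b(-3))*l(-10, 2) = (49*(-3))*(8 + 2*(-10)) = -147*(8 - 20) = -147*(-12) = 1764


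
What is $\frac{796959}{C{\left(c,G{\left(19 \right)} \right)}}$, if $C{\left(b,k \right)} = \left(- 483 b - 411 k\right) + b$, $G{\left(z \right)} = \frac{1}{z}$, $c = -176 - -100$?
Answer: $\frac{15142221}{695597} \approx 21.769$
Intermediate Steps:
$c = -76$ ($c = -176 + 100 = -76$)
$C{\left(b,k \right)} = - 482 b - 411 k$
$\frac{796959}{C{\left(c,G{\left(19 \right)} \right)}} = \frac{796959}{\left(-482\right) \left(-76\right) - \frac{411}{19}} = \frac{796959}{36632 - \frac{411}{19}} = \frac{796959}{\frac{695597}{19}} = 796959 \cdot \frac{19}{695597} = \frac{15142221}{695597}$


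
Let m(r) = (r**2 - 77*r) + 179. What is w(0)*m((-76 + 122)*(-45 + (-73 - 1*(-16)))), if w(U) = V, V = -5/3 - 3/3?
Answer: -179010616/3 ≈ -5.9670e+7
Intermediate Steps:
m(r) = 179 + r**2 - 77*r
V = -8/3 (V = -5*1/3 - 3*1/3 = -5/3 - 1 = -8/3 ≈ -2.6667)
w(U) = -8/3
w(0)*m((-76 + 122)*(-45 + (-73 - 1*(-16)))) = -8*(179 + ((-76 + 122)*(-45 + (-73 - 1*(-16))))**2 - 77*(-76 + 122)*(-45 + (-73 - 1*(-16))))/3 = -8*(179 + (46*(-45 + (-73 + 16)))**2 - 3542*(-45 + (-73 + 16)))/3 = -8*(179 + (46*(-45 - 57))**2 - 3542*(-45 - 57))/3 = -8*(179 + (46*(-102))**2 - 3542*(-102))/3 = -8*(179 + (-4692)**2 - 77*(-4692))/3 = -8*(179 + 22014864 + 361284)/3 = -8/3*22376327 = -179010616/3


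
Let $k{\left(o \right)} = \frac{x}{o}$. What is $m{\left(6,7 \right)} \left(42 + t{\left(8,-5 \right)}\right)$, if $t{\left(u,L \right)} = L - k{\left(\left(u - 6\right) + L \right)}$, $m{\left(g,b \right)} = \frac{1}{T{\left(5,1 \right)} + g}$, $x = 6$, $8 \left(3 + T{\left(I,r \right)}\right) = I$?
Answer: $\frac{312}{29} \approx 10.759$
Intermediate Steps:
$T{\left(I,r \right)} = -3 + \frac{I}{8}$
$m{\left(g,b \right)} = \frac{1}{- \frac{19}{8} + g}$ ($m{\left(g,b \right)} = \frac{1}{\left(-3 + \frac{1}{8} \cdot 5\right) + g} = \frac{1}{\left(-3 + \frac{5}{8}\right) + g} = \frac{1}{- \frac{19}{8} + g}$)
$k{\left(o \right)} = \frac{6}{o}$
$t{\left(u,L \right)} = L - \frac{6}{-6 + L + u}$ ($t{\left(u,L \right)} = L - \frac{6}{\left(u - 6\right) + L} = L - \frac{6}{\left(-6 + u\right) + L} = L - \frac{6}{-6 + L + u}$)
$m{\left(6,7 \right)} \left(42 + t{\left(8,-5 \right)}\right) = \frac{8}{-19 + 8 \cdot 6} \left(42 - \left(5 + \frac{6}{-6 - 5 + 8}\right)\right) = \frac{8}{-19 + 48} \left(42 - \left(5 + \frac{6}{-3}\right)\right) = \frac{8}{29} \left(42 - 3\right) = 8 \cdot \frac{1}{29} \left(42 + \left(-5 + 2\right)\right) = \frac{8 \left(42 - 3\right)}{29} = \frac{8}{29} \cdot 39 = \frac{312}{29}$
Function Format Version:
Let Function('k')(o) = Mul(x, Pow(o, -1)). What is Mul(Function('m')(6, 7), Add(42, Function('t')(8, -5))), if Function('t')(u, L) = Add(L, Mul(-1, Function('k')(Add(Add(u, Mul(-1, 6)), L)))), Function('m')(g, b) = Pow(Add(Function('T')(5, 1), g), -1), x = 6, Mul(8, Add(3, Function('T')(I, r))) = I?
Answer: Rational(312, 29) ≈ 10.759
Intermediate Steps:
Function('T')(I, r) = Add(-3, Mul(Rational(1, 8), I))
Function('m')(g, b) = Pow(Add(Rational(-19, 8), g), -1) (Function('m')(g, b) = Pow(Add(Add(-3, Mul(Rational(1, 8), 5)), g), -1) = Pow(Add(Add(-3, Rational(5, 8)), g), -1) = Pow(Add(Rational(-19, 8), g), -1))
Function('k')(o) = Mul(6, Pow(o, -1))
Function('t')(u, L) = Add(L, Mul(-6, Pow(Add(-6, L, u), -1))) (Function('t')(u, L) = Add(L, Mul(-1, Mul(6, Pow(Add(Add(u, Mul(-1, 6)), L), -1)))) = Add(L, Mul(-1, Mul(6, Pow(Add(Add(u, -6), L), -1)))) = Add(L, Mul(-1, Mul(6, Pow(Add(Add(-6, u), L), -1)))) = Add(L, Mul(-1, Mul(6, Pow(Add(-6, L, u), -1)))) = Add(L, Mul(-6, Pow(Add(-6, L, u), -1))))
Mul(Function('m')(6, 7), Add(42, Function('t')(8, -5))) = Mul(Mul(8, Pow(Add(-19, Mul(8, 6)), -1)), Add(42, Add(-5, Mul(-6, Pow(Add(-6, -5, 8), -1))))) = Mul(Mul(8, Pow(Add(-19, 48), -1)), Add(42, Add(-5, Mul(-6, Pow(-3, -1))))) = Mul(Mul(8, Pow(29, -1)), Add(42, Add(-5, Mul(-6, Rational(-1, 3))))) = Mul(Mul(8, Rational(1, 29)), Add(42, Add(-5, 2))) = Mul(Rational(8, 29), Add(42, -3)) = Mul(Rational(8, 29), 39) = Rational(312, 29)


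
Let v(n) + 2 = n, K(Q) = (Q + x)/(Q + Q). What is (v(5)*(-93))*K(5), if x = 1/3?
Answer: -744/5 ≈ -148.80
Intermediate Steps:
x = ⅓ ≈ 0.33333
K(Q) = (⅓ + Q)/(2*Q) (K(Q) = (Q + ⅓)/(Q + Q) = (⅓ + Q)/((2*Q)) = (⅓ + Q)*(1/(2*Q)) = (⅓ + Q)/(2*Q))
v(n) = -2 + n
(v(5)*(-93))*K(5) = ((-2 + 5)*(-93))*((⅙)*(1 + 3*5)/5) = (3*(-93))*((⅙)*(⅕)*(1 + 15)) = -93*16/(2*5) = -279*8/15 = -744/5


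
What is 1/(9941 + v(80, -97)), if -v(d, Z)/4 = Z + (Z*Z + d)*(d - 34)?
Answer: -1/1735647 ≈ -5.7615e-7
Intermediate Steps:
v(d, Z) = -4*Z - 4*(-34 + d)*(d + Z²) (v(d, Z) = -4*(Z + (Z*Z + d)*(d - 34)) = -4*(Z + (Z² + d)*(-34 + d)) = -4*(Z + (d + Z²)*(-34 + d)) = -4*(Z + (-34 + d)*(d + Z²)) = -4*Z - 4*(-34 + d)*(d + Z²))
1/(9941 + v(80, -97)) = 1/(9941 + (-4*(-97) - 4*80² + 136*80 + 136*(-97)² - 4*80*(-97)²)) = 1/(9941 + (388 - 4*6400 + 10880 + 136*9409 - 4*80*9409)) = 1/(9941 + (388 - 25600 + 10880 + 1279624 - 3010880)) = 1/(9941 - 1745588) = 1/(-1735647) = -1/1735647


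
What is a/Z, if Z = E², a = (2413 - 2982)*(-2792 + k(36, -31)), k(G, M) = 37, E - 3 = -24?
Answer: 1567595/441 ≈ 3554.6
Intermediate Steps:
E = -21 (E = 3 - 24 = -21)
a = 1567595 (a = (2413 - 2982)*(-2792 + 37) = -569*(-2755) = 1567595)
Z = 441 (Z = (-21)² = 441)
a/Z = 1567595/441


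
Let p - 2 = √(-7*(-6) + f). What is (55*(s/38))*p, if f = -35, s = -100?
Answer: -5500/19 - 2750*√7/19 ≈ -672.41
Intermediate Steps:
p = 2 + √7 (p = 2 + √(-7*(-6) - 35) = 2 + √(42 - 35) = 2 + √7 ≈ 4.6458)
(55*(s/38))*p = (55*(-100/38))*(2 + √7) = (55*(-100*1/38))*(2 + √7) = (55*(-50/19))*(2 + √7) = -2750*(2 + √7)/19 = -5500/19 - 2750*√7/19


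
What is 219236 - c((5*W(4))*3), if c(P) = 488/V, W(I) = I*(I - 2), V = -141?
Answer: 30912764/141 ≈ 2.1924e+5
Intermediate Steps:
W(I) = I*(-2 + I)
c(P) = -488/141 (c(P) = 488/(-141) = 488*(-1/141) = -488/141)
219236 - c((5*W(4))*3) = 219236 - 1*(-488/141) = 219236 + 488/141 = 30912764/141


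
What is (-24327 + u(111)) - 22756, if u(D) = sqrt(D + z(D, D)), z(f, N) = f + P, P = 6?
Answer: -47083 + 2*sqrt(57) ≈ -47068.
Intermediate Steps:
z(f, N) = 6 + f (z(f, N) = f + 6 = 6 + f)
u(D) = sqrt(6 + 2*D) (u(D) = sqrt(D + (6 + D)) = sqrt(6 + 2*D))
(-24327 + u(111)) - 22756 = (-24327 + sqrt(6 + 2*111)) - 22756 = (-24327 + sqrt(6 + 222)) - 22756 = (-24327 + sqrt(228)) - 22756 = (-24327 + 2*sqrt(57)) - 22756 = -47083 + 2*sqrt(57)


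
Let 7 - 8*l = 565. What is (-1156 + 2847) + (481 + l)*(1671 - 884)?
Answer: 1301379/4 ≈ 3.2535e+5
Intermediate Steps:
l = -279/4 (l = 7/8 - 1/8*565 = 7/8 - 565/8 = -279/4 ≈ -69.750)
(-1156 + 2847) + (481 + l)*(1671 - 884) = (-1156 + 2847) + (481 - 279/4)*(1671 - 884) = 1691 + (1645/4)*787 = 1691 + 1294615/4 = 1301379/4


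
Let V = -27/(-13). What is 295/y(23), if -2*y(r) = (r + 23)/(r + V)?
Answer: -96170/299 ≈ -321.64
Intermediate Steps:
V = 27/13 (V = -27*(-1/13) = 27/13 ≈ 2.0769)
y(r) = -(23 + r)/(2*(27/13 + r)) (y(r) = -(r + 23)/(2*(r + 27/13)) = -(23 + r)/(2*(27/13 + r)))
295/y(23) = 295/((13*(-23 - 1*23)/(2*(27 + 13*23)))) = 295/((13*(-23 - 23)/(2*(27 + 299)))) = 295/(((13/2)*(-46)/326)) = 295/(((13/2)*(1/326)*(-46))) = 295/(-299/326) = 295*(-326/299) = -96170/299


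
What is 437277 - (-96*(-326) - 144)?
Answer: 406125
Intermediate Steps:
437277 - (-96*(-326) - 144) = 437277 - (31296 - 144) = 437277 - 1*31152 = 437277 - 31152 = 406125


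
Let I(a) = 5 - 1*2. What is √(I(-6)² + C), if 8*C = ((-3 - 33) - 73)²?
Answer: √23906/4 ≈ 38.654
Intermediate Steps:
I(a) = 3 (I(a) = 5 - 2 = 3)
C = 11881/8 (C = ((-3 - 33) - 73)²/8 = (-36 - 73)²/8 = (⅛)*(-109)² = (⅛)*11881 = 11881/8 ≈ 1485.1)
√(I(-6)² + C) = √(3² + 11881/8) = √(9 + 11881/8) = √(11953/8) = √23906/4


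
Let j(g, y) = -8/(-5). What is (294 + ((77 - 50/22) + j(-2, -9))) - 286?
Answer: 4638/55 ≈ 84.327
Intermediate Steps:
j(g, y) = 8/5 (j(g, y) = -8*(-⅕) = 8/5)
(294 + ((77 - 50/22) + j(-2, -9))) - 286 = (294 + ((77 - 50/22) + 8/5)) - 286 = (294 + ((77 - 50*1/22) + 8/5)) - 286 = (294 + ((77 - 25/11) + 8/5)) - 286 = (294 + (822/11 + 8/5)) - 286 = (294 + 4198/55) - 286 = 20368/55 - 286 = 4638/55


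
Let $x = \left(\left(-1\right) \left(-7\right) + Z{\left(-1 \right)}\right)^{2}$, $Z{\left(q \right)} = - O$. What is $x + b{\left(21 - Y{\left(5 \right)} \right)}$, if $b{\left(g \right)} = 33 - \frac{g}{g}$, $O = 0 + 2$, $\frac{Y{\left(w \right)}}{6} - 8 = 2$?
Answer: $57$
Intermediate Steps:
$Y{\left(w \right)} = 60$ ($Y{\left(w \right)} = 48 + 6 \cdot 2 = 48 + 12 = 60$)
$O = 2$
$Z{\left(q \right)} = -2$ ($Z{\left(q \right)} = \left(-1\right) 2 = -2$)
$x = 25$ ($x = \left(\left(-1\right) \left(-7\right) - 2\right)^{2} = \left(7 - 2\right)^{2} = 5^{2} = 25$)
$b{\left(g \right)} = 32$ ($b{\left(g \right)} = 33 - 1 = 32$)
$x + b{\left(21 - Y{\left(5 \right)} \right)} = 25 + 32 = 57$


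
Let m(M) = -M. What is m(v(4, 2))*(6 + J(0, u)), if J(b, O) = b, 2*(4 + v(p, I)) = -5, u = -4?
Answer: 39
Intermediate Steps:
v(p, I) = -13/2 (v(p, I) = -4 + (½)*(-5) = -4 - 5/2 = -13/2)
m(v(4, 2))*(6 + J(0, u)) = (-1*(-13/2))*(6 + 0) = (13/2)*6 = 39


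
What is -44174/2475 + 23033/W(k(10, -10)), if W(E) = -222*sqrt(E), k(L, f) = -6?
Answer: -44174/2475 + 23033*I*sqrt(6)/1332 ≈ -17.848 + 42.357*I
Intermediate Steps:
-44174/2475 + 23033/W(k(10, -10)) = -44174/2475 + 23033/((-222*I*sqrt(6))) = -44174/2475 + 23033*(I*sqrt(6)/1332) = -44174/2475 + 23033*I*sqrt(6)/1332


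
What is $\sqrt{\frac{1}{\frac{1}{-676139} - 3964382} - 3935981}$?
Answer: $\frac{i \sqrt{28279775560257283153058811424542}}{2680473281099} \approx 1983.9 i$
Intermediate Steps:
$\sqrt{\frac{1}{\frac{1}{-676139} - 3964382} - 3935981} = \sqrt{\frac{1}{- \frac{1}{676139} - 3964382} - 3935981} = \sqrt{\frac{1}{- \frac{2680473281099}{676139}} - 3935981} = \sqrt{- \frac{676139}{2680473281099} - 3935981} = \sqrt{- \frac{10550291905413999258}{2680473281099}} = \frac{i \sqrt{28279775560257283153058811424542}}{2680473281099}$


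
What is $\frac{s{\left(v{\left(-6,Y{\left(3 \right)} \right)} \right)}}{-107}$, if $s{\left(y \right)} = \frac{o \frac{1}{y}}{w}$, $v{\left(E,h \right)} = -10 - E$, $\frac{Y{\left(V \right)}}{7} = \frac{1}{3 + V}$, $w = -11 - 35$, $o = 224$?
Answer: $- \frac{28}{2461} \approx -0.011377$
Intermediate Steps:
$w = -46$
$Y{\left(V \right)} = \frac{7}{3 + V}$
$s{\left(y \right)} = - \frac{112}{23 y}$ ($s{\left(y \right)} = \frac{224 \frac{1}{y}}{-46} = \frac{224}{y} \left(- \frac{1}{46}\right) = - \frac{112}{23 y}$)
$\frac{s{\left(v{\left(-6,Y{\left(3 \right)} \right)} \right)}}{-107} = \frac{\left(- \frac{112}{23}\right) \frac{1}{-10 - -6}}{-107} = - \frac{112}{23 \left(-10 + 6\right)} \left(- \frac{1}{107}\right) = - \frac{112}{23 \left(-4\right)} \left(- \frac{1}{107}\right) = \left(- \frac{112}{23}\right) \left(- \frac{1}{4}\right) \left(- \frac{1}{107}\right) = \frac{28}{23} \left(- \frac{1}{107}\right) = - \frac{28}{2461}$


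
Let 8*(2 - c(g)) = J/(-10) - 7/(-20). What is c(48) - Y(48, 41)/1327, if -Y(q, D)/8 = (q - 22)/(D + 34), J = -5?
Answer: 6037871/3184800 ≈ 1.8958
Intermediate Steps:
Y(q, D) = -8*(-22 + q)/(34 + D) (Y(q, D) = -8*(q - 22)/(D + 34) = -8*(-22 + q)/(34 + D))
c(g) = 303/160 (c(g) = 2 - (-5/(-10) - 7/(-20))/8 = 2 - (-5*(-⅒) - 7*(-1/20))/8 = 2 - (½ + 7/20)/8 = 2 - ⅛*17/20 = 2 - 17/160 = 303/160)
c(48) - Y(48, 41)/1327 = 303/160 - 8*(22 - 1*48)/(34 + 41)/1327 = 303/160 - 8*(22 - 48)/75/1327 = 303/160 - 8*(1/75)*(-26)/1327 = 303/160 - (-208)/(75*1327) = 303/160 - 1*(-208/99525) = 303/160 + 208/99525 = 6037871/3184800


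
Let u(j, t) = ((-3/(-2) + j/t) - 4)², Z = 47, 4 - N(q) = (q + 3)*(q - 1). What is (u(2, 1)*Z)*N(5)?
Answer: -329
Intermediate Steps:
N(q) = 4 - (-1 + q)*(3 + q) (N(q) = 4 - (q + 3)*(q - 1) = 4 - (3 + q)*(-1 + q) = 4 - (-1 + q)*(3 + q))
u(j, t) = (-5/2 + j/t)² (u(j, t) = ((-3*(-½) + j/t) - 4)² = ((3/2 + j/t) - 4)² = (-5/2 + j/t)²)
(u(2, 1)*Z)*N(5) = (((¼)*(-5*1 + 2*2)²/1²)*47)*(7 - 1*5² - 2*5) = (((¼)*1*(-5 + 4)²)*47)*(7 - 1*25 - 10) = (((¼)*1*(-1)²)*47)*(7 - 25 - 10) = (((¼)*1*1)*47)*(-28) = ((¼)*47)*(-28) = (47/4)*(-28) = -329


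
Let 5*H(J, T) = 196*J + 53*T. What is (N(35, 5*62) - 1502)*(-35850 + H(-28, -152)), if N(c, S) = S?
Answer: 229810448/5 ≈ 4.5962e+7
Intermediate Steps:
H(J, T) = 53*T/5 + 196*J/5 (H(J, T) = (196*J + 53*T)/5 = (53*T + 196*J)/5 = 53*T/5 + 196*J/5)
(N(35, 5*62) - 1502)*(-35850 + H(-28, -152)) = (5*62 - 1502)*(-35850 + ((53/5)*(-152) + (196/5)*(-28))) = (310 - 1502)*(-35850 + (-8056/5 - 5488/5)) = -1192*(-35850 - 13544/5) = -1192*(-192794/5) = 229810448/5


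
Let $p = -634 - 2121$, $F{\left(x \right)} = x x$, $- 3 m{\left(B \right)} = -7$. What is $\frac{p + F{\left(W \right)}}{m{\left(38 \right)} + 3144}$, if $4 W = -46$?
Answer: $- \frac{31473}{37756} \approx -0.83359$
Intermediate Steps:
$W = - \frac{23}{2}$ ($W = \frac{1}{4} \left(-46\right) = - \frac{23}{2} \approx -11.5$)
$m{\left(B \right)} = \frac{7}{3}$ ($m{\left(B \right)} = \left(- \frac{1}{3}\right) \left(-7\right) = \frac{7}{3}$)
$F{\left(x \right)} = x^{2}$
$p = -2755$
$\frac{p + F{\left(W \right)}}{m{\left(38 \right)} + 3144} = \frac{-2755 + \left(- \frac{23}{2}\right)^{2}}{\frac{7}{3} + 3144} = \frac{-2755 + \frac{529}{4}}{\frac{9439}{3}} = \left(- \frac{10491}{4}\right) \frac{3}{9439} = - \frac{31473}{37756}$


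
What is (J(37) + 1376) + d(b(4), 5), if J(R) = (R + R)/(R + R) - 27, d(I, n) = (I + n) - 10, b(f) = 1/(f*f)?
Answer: 21521/16 ≈ 1345.1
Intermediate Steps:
b(f) = f⁻²
d(I, n) = -10 + I + n
J(R) = -26 (J(R) = (2*R)/((2*R)) - 27 = (2*R)*(1/(2*R)) - 27 = 1 - 27 = -26)
(J(37) + 1376) + d(b(4), 5) = (-26 + 1376) + (-10 + 4⁻² + 5) = 1350 + (-10 + 1/16 + 5) = 1350 - 79/16 = 21521/16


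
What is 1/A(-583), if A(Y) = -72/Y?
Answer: 583/72 ≈ 8.0972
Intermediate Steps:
1/A(-583) = 1/(-72/(-583)) = 1/(-72*(-1/583)) = 1/(72/583) = 583/72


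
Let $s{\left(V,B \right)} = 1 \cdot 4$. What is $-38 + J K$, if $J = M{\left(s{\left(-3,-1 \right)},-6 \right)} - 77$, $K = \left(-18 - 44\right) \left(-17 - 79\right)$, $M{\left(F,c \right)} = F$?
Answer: $-434534$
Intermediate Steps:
$s{\left(V,B \right)} = 4$
$K = 5952$ ($K = \left(-62\right) \left(-96\right) = 5952$)
$J = -73$ ($J = 4 - 77 = -73$)
$-38 + J K = -38 - 434496 = -434534$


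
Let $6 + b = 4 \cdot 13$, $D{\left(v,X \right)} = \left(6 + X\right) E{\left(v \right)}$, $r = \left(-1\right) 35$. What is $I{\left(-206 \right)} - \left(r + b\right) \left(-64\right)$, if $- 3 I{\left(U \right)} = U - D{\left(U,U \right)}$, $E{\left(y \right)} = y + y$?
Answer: $\frac{84718}{3} \approx 28239.0$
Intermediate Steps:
$r = -35$
$E{\left(y \right)} = 2 y$
$D{\left(v,X \right)} = 2 v \left(6 + X\right)$ ($D{\left(v,X \right)} = \left(6 + X\right) 2 v = 2 v \left(6 + X\right)$)
$b = 46$ ($b = -6 + 4 \cdot 13 = -6 + 52 = 46$)
$I{\left(U \right)} = - \frac{U}{3} + \frac{2 U \left(6 + U\right)}{3}$ ($I{\left(U \right)} = - \frac{U - 2 U \left(6 + U\right)}{3} = - \frac{U}{3} + \frac{2 U \left(6 + U\right)}{3}$)
$I{\left(-206 \right)} - \left(r + b\right) \left(-64\right) = \frac{1}{3} \left(-206\right) \left(11 + 2 \left(-206\right)\right) - \left(-35 + 46\right) \left(-64\right) = \frac{1}{3} \left(-206\right) \left(11 - 412\right) - 11 \left(-64\right) = \frac{1}{3} \left(-206\right) \left(-401\right) - -704 = \frac{82606}{3} + 704 = \frac{84718}{3}$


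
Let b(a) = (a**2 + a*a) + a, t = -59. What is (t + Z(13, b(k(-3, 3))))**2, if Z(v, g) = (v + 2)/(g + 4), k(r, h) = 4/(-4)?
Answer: 3136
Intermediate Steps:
k(r, h) = -1 (k(r, h) = 4*(-1/4) = -1)
b(a) = a + 2*a**2 (b(a) = (a**2 + a**2) + a = 2*a**2 + a = a + 2*a**2)
Z(v, g) = (2 + v)/(4 + g)
(t + Z(13, b(k(-3, 3))))**2 = (-59 + (2 + 13)/(4 - (1 + 2*(-1))))**2 = (-59 + 15/(4 - (1 - 2)))**2 = (-59 + 15/(4 - 1*(-1)))**2 = (-59 + 15/(4 + 1))**2 = (-59 + 15/5)**2 = (-59 + (1/5)*15)**2 = (-59 + 3)**2 = (-56)**2 = 3136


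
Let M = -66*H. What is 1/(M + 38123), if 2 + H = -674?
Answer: 1/82739 ≈ 1.2086e-5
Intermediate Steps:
H = -676 (H = -2 - 674 = -676)
M = 44616 (M = -66*(-676) = 44616)
1/(M + 38123) = 1/(44616 + 38123) = 1/82739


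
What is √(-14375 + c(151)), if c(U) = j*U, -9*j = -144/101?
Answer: 363*I*√1111/101 ≈ 119.8*I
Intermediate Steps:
j = 16/101 (j = -(-16)/101 = -⅑*(-144/101) = 16/101 ≈ 0.15842)
c(U) = 16*U/101
√(-14375 + c(151)) = √(-14375 + (16/101)*151) = √(-14375 + 2416/101) = √(-1449459/101) = 363*I*√1111/101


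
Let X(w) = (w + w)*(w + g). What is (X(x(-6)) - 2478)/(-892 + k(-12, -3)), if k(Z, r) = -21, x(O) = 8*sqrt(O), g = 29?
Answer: 3246/913 - 464*I*sqrt(6)/913 ≈ 3.5553 - 1.2449*I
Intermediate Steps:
X(w) = 2*w*(29 + w) (X(w) = (w + w)*(w + 29) = (2*w)*(29 + w) = 2*w*(29 + w))
(X(x(-6)) - 2478)/(-892 + k(-12, -3)) = (2*(8*sqrt(-6))*(29 + 8*sqrt(-6)) - 2478)/(-892 - 21) = (2*(8*(I*sqrt(6)))*(29 + 8*(I*sqrt(6))) - 2478)/(-913) = (2*(8*I*sqrt(6))*(29 + 8*I*sqrt(6)) - 2478)*(-1/913) = (16*I*sqrt(6)*(29 + 8*I*sqrt(6)) - 2478)*(-1/913) = (-2478 + 16*I*sqrt(6)*(29 + 8*I*sqrt(6)))*(-1/913) = 2478/913 - 16*I*sqrt(6)*(29 + 8*I*sqrt(6))/913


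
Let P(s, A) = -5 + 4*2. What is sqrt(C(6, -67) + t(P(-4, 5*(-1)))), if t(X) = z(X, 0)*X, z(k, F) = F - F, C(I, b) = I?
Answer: sqrt(6) ≈ 2.4495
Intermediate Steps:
z(k, F) = 0
P(s, A) = 3 (P(s, A) = -5 + 8 = 3)
t(X) = 0 (t(X) = 0*X = 0)
sqrt(C(6, -67) + t(P(-4, 5*(-1)))) = sqrt(6 + 0) = sqrt(6)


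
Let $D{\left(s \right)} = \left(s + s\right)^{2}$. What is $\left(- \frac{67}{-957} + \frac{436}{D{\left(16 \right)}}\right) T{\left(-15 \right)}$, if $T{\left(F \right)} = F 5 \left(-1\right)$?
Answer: $\frac{3036625}{81664} \approx 37.184$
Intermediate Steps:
$T{\left(F \right)} = - 5 F$ ($T{\left(F \right)} = 5 F \left(-1\right) = - 5 F$)
$D{\left(s \right)} = 4 s^{2}$ ($D{\left(s \right)} = \left(2 s\right)^{2} = 4 s^{2}$)
$\left(- \frac{67}{-957} + \frac{436}{D{\left(16 \right)}}\right) T{\left(-15 \right)} = \left(- \frac{67}{-957} + \frac{436}{4 \cdot 16^{2}}\right) \left(\left(-5\right) \left(-15\right)\right) = \left(\left(-67\right) \left(- \frac{1}{957}\right) + \frac{436}{4 \cdot 256}\right) 75 = \left(\frac{67}{957} + \frac{436}{1024}\right) 75 = \left(\frac{67}{957} + 436 \cdot \frac{1}{1024}\right) 75 = \left(\frac{67}{957} + \frac{109}{256}\right) 75 = \frac{121465}{244992} \cdot 75 = \frac{3036625}{81664}$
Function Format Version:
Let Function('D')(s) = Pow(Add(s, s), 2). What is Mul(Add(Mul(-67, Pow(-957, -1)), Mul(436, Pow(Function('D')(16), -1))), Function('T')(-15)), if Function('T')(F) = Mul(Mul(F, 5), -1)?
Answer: Rational(3036625, 81664) ≈ 37.184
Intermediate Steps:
Function('T')(F) = Mul(-5, F) (Function('T')(F) = Mul(Mul(5, F), -1) = Mul(-5, F))
Function('D')(s) = Mul(4, Pow(s, 2)) (Function('D')(s) = Pow(Mul(2, s), 2) = Mul(4, Pow(s, 2)))
Mul(Add(Mul(-67, Pow(-957, -1)), Mul(436, Pow(Function('D')(16), -1))), Function('T')(-15)) = Mul(Add(Mul(-67, Pow(-957, -1)), Mul(436, Pow(Mul(4, Pow(16, 2)), -1))), Mul(-5, -15)) = Mul(Add(Mul(-67, Rational(-1, 957)), Mul(436, Pow(Mul(4, 256), -1))), 75) = Mul(Add(Rational(67, 957), Mul(436, Pow(1024, -1))), 75) = Mul(Add(Rational(67, 957), Mul(436, Rational(1, 1024))), 75) = Mul(Add(Rational(67, 957), Rational(109, 256)), 75) = Mul(Rational(121465, 244992), 75) = Rational(3036625, 81664)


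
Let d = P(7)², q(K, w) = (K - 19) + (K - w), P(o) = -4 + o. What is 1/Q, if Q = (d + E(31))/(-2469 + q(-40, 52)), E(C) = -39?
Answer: 262/3 ≈ 87.333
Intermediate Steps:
q(K, w) = -19 - w + 2*K (q(K, w) = (-19 + K) + (K - w) = -19 - w + 2*K)
d = 9 (d = (-4 + 7)² = 3² = 9)
Q = 3/262 (Q = (9 - 39)/(-2469 + (-19 - 1*52 + 2*(-40))) = -30/(-2469 + (-19 - 52 - 80)) = -30/(-2469 - 151) = -30/(-2620) = -30*(-1/2620) = 3/262 ≈ 0.011450)
1/Q = 1/(3/262) = 262/3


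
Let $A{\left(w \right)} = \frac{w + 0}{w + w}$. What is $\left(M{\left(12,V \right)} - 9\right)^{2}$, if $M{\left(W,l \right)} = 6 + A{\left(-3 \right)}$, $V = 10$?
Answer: $\frac{25}{4} \approx 6.25$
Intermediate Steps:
$A{\left(w \right)} = \frac{1}{2}$ ($A{\left(w \right)} = \frac{w}{2 w} = w \frac{1}{2 w} = \frac{1}{2}$)
$M{\left(W,l \right)} = \frac{13}{2}$ ($M{\left(W,l \right)} = 6 + \frac{1}{2} = \frac{13}{2}$)
$\left(M{\left(12,V \right)} - 9\right)^{2} = \left(\frac{13}{2} - 9\right)^{2} = \left(- \frac{5}{2}\right)^{2} = \frac{25}{4}$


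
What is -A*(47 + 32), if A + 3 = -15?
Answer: 1422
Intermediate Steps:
A = -18 (A = -3 - 15 = -18)
-A*(47 + 32) = -(-18)*(47 + 32) = -(-18)*79 = -1*(-1422) = 1422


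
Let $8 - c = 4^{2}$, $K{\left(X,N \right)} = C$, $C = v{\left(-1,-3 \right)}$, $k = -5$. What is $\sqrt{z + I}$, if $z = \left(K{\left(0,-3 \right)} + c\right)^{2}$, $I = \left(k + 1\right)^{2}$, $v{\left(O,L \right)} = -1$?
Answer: $\sqrt{97} \approx 9.8489$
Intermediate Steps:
$C = -1$
$K{\left(X,N \right)} = -1$
$I = 16$ ($I = \left(-5 + 1\right)^{2} = \left(-4\right)^{2} = 16$)
$c = -8$ ($c = 8 - 4^{2} = 8 - 16 = -8$)
$z = 81$ ($z = \left(-1 - 8\right)^{2} = \left(-9\right)^{2} = 81$)
$\sqrt{z + I} = \sqrt{81 + 16} = \sqrt{97}$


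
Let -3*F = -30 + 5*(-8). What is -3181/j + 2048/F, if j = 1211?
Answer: 515551/6055 ≈ 85.145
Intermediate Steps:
F = 70/3 (F = -(-30 + 5*(-8))/3 = -(-30 - 40)/3 = -⅓*(-70) = 70/3 ≈ 23.333)
-3181/j + 2048/F = -3181/1211 + 2048/(70/3) = -3181*1/1211 + 2048*(3/70) = -3181/1211 + 3072/35 = 515551/6055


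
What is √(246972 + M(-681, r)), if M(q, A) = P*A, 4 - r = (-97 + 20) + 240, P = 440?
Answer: 6*√4917 ≈ 420.73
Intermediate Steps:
r = -159 (r = 4 - ((-97 + 20) + 240) = 4 - (-77 + 240) = 4 - 1*163 = 4 - 163 = -159)
M(q, A) = 440*A
√(246972 + M(-681, r)) = √(246972 + 440*(-159)) = √(246972 - 69960) = √177012 = 6*√4917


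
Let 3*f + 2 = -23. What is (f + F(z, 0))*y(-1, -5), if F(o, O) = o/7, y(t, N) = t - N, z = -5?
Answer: -760/21 ≈ -36.190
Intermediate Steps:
f = -25/3 (f = -⅔ + (⅓)*(-23) = -⅔ - 23/3 = -25/3 ≈ -8.3333)
F(o, O) = o/7 (F(o, O) = o*(⅐) = o/7)
(f + F(z, 0))*y(-1, -5) = (-25/3 + (⅐)*(-5))*(-1 - 1*(-5)) = (-25/3 - 5/7)*(-1 + 5) = -190/21*4 = -760/21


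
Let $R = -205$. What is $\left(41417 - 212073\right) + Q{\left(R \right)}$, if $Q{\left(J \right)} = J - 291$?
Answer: $-171152$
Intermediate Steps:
$Q{\left(J \right)} = -291 + J$ ($Q{\left(J \right)} = J - 291 = -291 + J$)
$\left(41417 - 212073\right) + Q{\left(R \right)} = \left(41417 - 212073\right) - 496 = -170656 - 496 = -171152$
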